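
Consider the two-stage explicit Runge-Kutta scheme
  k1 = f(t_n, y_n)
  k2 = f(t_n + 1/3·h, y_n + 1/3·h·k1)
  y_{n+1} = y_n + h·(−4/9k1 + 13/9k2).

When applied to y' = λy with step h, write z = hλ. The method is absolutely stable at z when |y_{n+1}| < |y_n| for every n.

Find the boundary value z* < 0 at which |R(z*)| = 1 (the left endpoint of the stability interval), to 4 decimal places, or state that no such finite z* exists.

On y'=λy, z=hλ:
  k1=λy_n ⇒ h·k1=z·y_n;  k2=λ(1+1/3z)y_n ⇒ h·k2=z(1+1/3z)y_n
  y_{n+1}/y_n = 1 − 4/9z + 13/9z(1+1/3z) = 1 + z + 13/27z²
  Hence R(z) = 1 + z + 13/27z².

Boundary: |R(x)|=1, x<0.
x=-1.72: |R|=0.7044
R=1: x+13/27x²=0 ⇒ x=−27/13=-2.0769; min R=1−1/(4·13/27)=0.4808>−1
Confirm numerically:
  x=-1.816: |R|=0.77186 <1
  x=-1.757: |R|=0.72936 <1
  x=-1.062: |R|=0.48104 <1
  x=-2.344: |R|=1.30142 >1
  x=-2.222: |R|=1.15521 >1
  x=-2.198: |R|=1.12814 >1
Stable set (-2.0769, 0).

left endpoint -2.0769.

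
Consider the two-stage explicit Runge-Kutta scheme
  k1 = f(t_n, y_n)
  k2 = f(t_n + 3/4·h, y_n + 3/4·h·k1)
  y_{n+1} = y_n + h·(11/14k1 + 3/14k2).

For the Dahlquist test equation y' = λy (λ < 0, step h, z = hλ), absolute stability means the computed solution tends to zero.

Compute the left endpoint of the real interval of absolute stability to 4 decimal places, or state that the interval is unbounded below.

Test eqn y'=λy, z=hλ:
  k1=λy_n ⇒ h·k1=z·y_n;  k2=λ(1+3/4z)y_n ⇒ h·k2=z(1+3/4z)y_n
  y_{n+1}/y_n = 1 + 11/14z + 3/14z(1+3/4z) = 1 + z + 9/56z²
  ⇒ R(z) = 1 + z + 9/56z².

Boundary: |R(x)|=1, x<0.
x=-1.45: |R|=0.1121
R=1: x+9/56x²=0 ⇒ x=−56/9=-6.2222; min R=1−1/(4·9/56)=-0.5556>−1
Confirm numerically:
  x=-5.239: |R|=0.17214 <1
  x=-4.217: |R|=0.35900 <1
  x=-4.107: |R|=0.39616 <1
  x=-6.748: |R|=1.57021 >1
  x=-6.523: |R|=1.31532 >1
  x=-6.281: |R|=1.05933 >1
So |R|<1 on (-6.2222, 0).

z* = -6.2222.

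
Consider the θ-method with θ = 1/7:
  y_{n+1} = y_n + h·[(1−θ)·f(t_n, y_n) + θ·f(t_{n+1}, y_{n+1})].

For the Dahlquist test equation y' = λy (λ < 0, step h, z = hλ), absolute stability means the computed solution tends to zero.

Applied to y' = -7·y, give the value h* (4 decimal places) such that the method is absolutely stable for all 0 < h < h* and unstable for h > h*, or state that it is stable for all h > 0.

Set f=λy, z=hλ:
  y_{n+1} = y_n + z·[6/7·y_n + 1/7·y_{n+1}] ⇒ (1 − 1/7z)y_{n+1} = (1 + 6/7z)y_n
  R(z) = (1 + 6/7z)/(1 − 1/7z).

Need |R(x)|<1, x<0.
x=-0.37: |R|=0.6486
R=−1: 1+6/7x = −1+1/7x ⇒ -5/7x=2 ⇒ x=2/(-5/7)=-2.8000
Confirm numerically:
  x=-2.372: |R|=0.77166 <1
  x=-2.261: |R|=0.70899 <1
  x=-1.235: |R|=0.04979 <1
  x=-3.261: |R|=1.22464 >1
  x=-3.106: |R|=1.15140 >1
So |R|<1 on (-2.8000, 0).

(-2.8000,0); λ=-7 ⇒ h* = (14/5)/7 = 0.4000.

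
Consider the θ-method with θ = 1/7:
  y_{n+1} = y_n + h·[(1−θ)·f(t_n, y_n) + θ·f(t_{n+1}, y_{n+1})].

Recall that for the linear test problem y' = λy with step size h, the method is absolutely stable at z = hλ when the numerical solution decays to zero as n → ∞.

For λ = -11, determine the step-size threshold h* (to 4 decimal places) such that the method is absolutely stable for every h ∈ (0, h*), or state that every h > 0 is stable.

(-2.8000,0); λ=-11 ⇒ h* = (14/5)/11 = 0.2545.

Test eqn y'=λy, z=hλ:
  y_{n+1} = y_n + z·[6/7·y_n + 1/7·y_{n+1}] ⇒ (1 − 1/7z)y_{n+1} = (1 + 6/7z)y_n
  R(z) = (1 + 6/7z)/(1 − 1/7z).

Solve |R(x)|<1 on ℝ⁻.
x=-1.53: |R|=0.2556
R=−1: 1+6/7x = −1+1/7x ⇒ -5/7x=2 ⇒ x=2/(-5/7)=-2.8000
Confirm numerically:
  x=-2.693: |R|=0.94481 <1
  x=-2.478: |R|=0.83013 <1
  x=-2.379: |R|=0.77556 <1
  x=-1.763: |R|=0.40831 <1
  x=-3.322: |R|=1.25286 >1
  x=-3.136: |R|=1.16575 >1
So |R|<1 on (-2.8000, 0).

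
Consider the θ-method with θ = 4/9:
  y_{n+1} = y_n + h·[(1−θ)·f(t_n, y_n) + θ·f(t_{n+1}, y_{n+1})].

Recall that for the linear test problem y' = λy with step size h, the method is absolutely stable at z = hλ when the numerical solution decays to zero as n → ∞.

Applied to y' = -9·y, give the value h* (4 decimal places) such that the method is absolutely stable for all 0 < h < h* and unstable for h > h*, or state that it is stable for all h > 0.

(-18.0000,0); λ=-9 ⇒ h* = (18)/9 = 2.0000.

On y'=λy, z=hλ:
  y_{n+1} = y_n + z·[5/9·y_n + 4/9·y_{n+1}] ⇒ (1 − 4/9z)y_{n+1} = (1 + 5/9z)y_n
  R(z) = (1 + 5/9z)/(1 − 4/9z).

Boundary: |R(x)|=1, x<0.
x=-1.03: |R|=0.2934
R=−1: 1+5/9x = −1+4/9x ⇒ -1/9x=2 ⇒ x=2/(-1/9)=-18.0000
Confirm numerically:
  x=-12.802: |R|=0.91367 <1
  x=-10.399: |R|=0.84977 <1
  x=-7.345: |R|=0.72238 <1
  x=-18.387: |R|=1.00469 >1
  x=-18.374: |R|=1.00453 >1
  x=-18.328: |R|=1.00398 >1
Interval (-18.0000, 0).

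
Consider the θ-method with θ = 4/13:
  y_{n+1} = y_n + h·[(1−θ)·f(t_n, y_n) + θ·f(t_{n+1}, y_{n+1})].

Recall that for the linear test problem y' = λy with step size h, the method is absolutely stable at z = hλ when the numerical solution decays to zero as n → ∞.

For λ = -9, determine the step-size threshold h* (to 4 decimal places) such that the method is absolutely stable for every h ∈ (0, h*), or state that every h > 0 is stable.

On y'=λy, z=hλ:
  y_{n+1} = y_n + z·[9/13·y_n + 4/13·y_{n+1}] ⇒ (1 − 4/13z)y_{n+1} = (1 + 9/13z)y_n
  R(z) = (1 + 9/13z)/(1 − 4/13z).

Find x<0 with |R(x)|<1.
x=-1.31: |R|=0.0663
R=−1: 1+9/13x = −1+4/13x ⇒ -5/13x=2 ⇒ x=2/(-5/13)=-5.2000
Confirm numerically:
  x=-4.454: |R|=0.87896 <1
  x=-3.823: |R|=0.75664 <1
  x=-2.927: |R|=0.54003 <1
  x=-5.791: |R|=1.08171 >1
  x=-5.493: |R|=1.04189 >1
  x=-5.223: |R|=1.00339 >1
Interval (-5.2000, 0).

(-5.2000,0); λ=-9 ⇒ h* = (26/5)/9 = 0.5778.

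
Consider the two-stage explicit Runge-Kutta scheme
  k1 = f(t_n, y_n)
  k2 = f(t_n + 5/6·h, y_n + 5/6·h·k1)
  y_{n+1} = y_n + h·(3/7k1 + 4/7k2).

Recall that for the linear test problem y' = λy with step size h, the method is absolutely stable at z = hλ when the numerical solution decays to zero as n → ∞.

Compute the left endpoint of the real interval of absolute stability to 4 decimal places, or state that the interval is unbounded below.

With y'=λy (z=hλ):
  k1=λy_n ⇒ h·k1=z·y_n;  k2=λ(1+5/6z)y_n ⇒ h·k2=z(1+5/6z)y_n
  y_{n+1}/y_n = 1 + 3/7z + 4/7z(1+5/6z) = 1 + z + 10/21z²
  so R(z) = 1 + z + 10/21z².

Find x<0 with |R(x)|<1.
x=-0.99: |R|=0.4767
R=1: x+10/21x²=0 ⇒ x=−21/10=-2.1000; min R=1−1/(4·10/21)=0.4750>−1
Confirm numerically:
  x=-1.744: |R|=0.70435 <1
  x=-1.489: |R|=0.56677 <1
  x=-1.334: |R|=0.51341 <1
  x=-0.973: |R|=0.47782 <1
  x=-2.658: |R|=1.70627 >1
  x=-2.449: |R|=1.40700 >1
  x=-2.317: |R|=1.23942 >1
Interval (-2.1000, 0).

z* = -2.1000.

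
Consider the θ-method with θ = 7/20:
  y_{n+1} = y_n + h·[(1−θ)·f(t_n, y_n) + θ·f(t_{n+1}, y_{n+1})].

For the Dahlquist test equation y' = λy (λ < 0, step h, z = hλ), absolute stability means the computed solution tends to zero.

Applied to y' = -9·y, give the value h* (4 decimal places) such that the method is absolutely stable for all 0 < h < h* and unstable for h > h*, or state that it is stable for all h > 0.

(-6.6667,0); λ=-9 ⇒ h* = (20/3)/9 = 0.7407.

On y'=λy, z=hλ:
  y_{n+1} = y_n + z·[13/20·y_n + 7/20·y_{n+1}] ⇒ (1 − 7/20z)y_{n+1} = (1 + 13/20z)y_n
  ⇒ R(z) = (1 + 13/20z)/(1 − 7/20z).

Boundary: |R(x)|=1, x<0.
x=-1.49: |R|=0.0207
R=−1: 1+13/20x = −1+7/20x ⇒ -3/10x=2 ⇒ x=2/(-3/10)=-6.6667
Confirm numerically:
  x=-6.270: |R|=0.96275 <1
  x=-4.471: |R|=0.74318 <1
  x=-4.108: |R|=0.68513 <1
  x=-3.658: |R|=0.60417 <1
  x=-7.252: |R|=1.04963 >1
  x=-6.727: |R|=1.00540 >1
Interval (-6.6667, 0).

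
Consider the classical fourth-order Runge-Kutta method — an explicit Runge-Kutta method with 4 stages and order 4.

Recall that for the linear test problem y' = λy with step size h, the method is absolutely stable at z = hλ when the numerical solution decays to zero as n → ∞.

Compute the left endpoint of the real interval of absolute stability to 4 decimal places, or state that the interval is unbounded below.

Set f=λy, z=hλ:
  order 4, 4-stage ⇒ R(z)=1+z+z^2/2+z^3/6+z^4/24
  (e.g. R(-0.96)=0.38873, |R|=0.38873)

Need |R(x)|<1, x<0.
x=-0.96: |R|=0.3887
|R(-2.26)|=0.4569 |R(-1.61)|=0.2705 |R(-1.36)|=0.2881
Bisect:
  x_lo=-3.3662 |R|=2.2921  x_hi=-0.2710 |R|=0.7626
  mid=-1.81860 |R|=0.28837 →hi
  mid=-2.59239 |R|=0.74604 →hi
  mid=-2.97929 |R|=1.33411 →lo
  mid=-2.78584 |R|=1.00082 →lo
  mid=-2.68912 |R|=0.86442 →hi
  mid=-2.73748 |R|=0.93027 →hi
  mid=-2.76166 |R|=0.96495 →hi
  mid=-2.77375 |R|=0.98273 →hi
  mid=-2.77979 |R|=0.99174 →hi
  ...
  [-2.78546,-2.78527] ⇒ x*=-2.7853
Interval (-2.7853, 0).

z* = -2.7853.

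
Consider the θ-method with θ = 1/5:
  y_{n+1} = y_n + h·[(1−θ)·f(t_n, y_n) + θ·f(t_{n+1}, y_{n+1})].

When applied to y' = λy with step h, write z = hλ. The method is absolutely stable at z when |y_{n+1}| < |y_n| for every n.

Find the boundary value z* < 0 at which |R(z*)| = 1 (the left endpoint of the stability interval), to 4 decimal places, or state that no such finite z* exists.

left endpoint -3.3333.

Set f=λy, z=hλ:
  y_{n+1} = y_n + z·[4/5·y_n + 1/5·y_{n+1}] ⇒ (1 − 1/5z)y_{n+1} = (1 + 4/5z)y_n
  Hence R(z) = (1 + 4/5z)/(1 − 1/5z).

Solve |R(x)|<1 on ℝ⁻.
x=-1.39: |R|=0.0876
R=−1: 1+4/5x = −1+1/5x ⇒ -3/5x=2 ⇒ x=2/(-3/5)=-3.3333
Confirm numerically:
  x=-2.850: |R|=0.81529 <1
  x=-1.944: |R|=0.39977 <1
  x=-1.613: |R|=0.21957 <1
  x=-1.338: |R|=0.05554 <1
  x=-3.833: |R|=1.16970 >1
  x=-3.760: |R|=1.14612 >1
  x=-3.729: |R|=1.13598 >1
Stable set (-3.3333, 0).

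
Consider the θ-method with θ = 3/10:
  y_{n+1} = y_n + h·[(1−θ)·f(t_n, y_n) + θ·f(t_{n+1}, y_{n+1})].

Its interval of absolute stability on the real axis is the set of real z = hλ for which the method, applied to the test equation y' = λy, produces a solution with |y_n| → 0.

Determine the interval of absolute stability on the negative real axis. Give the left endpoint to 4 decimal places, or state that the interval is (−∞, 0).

Set f=λy, z=hλ:
  y_{n+1} = y_n + z·[7/10·y_n + 3/10·y_{n+1}] ⇒ (1 − 3/10z)y_{n+1} = (1 + 7/10z)y_n
  so R(z) = (1 + 7/10z)/(1 − 3/10z).

Find x<0 with |R(x)|<1.
x=-0.84: |R|=0.3291
R=−1: 1+7/10x = −1+3/10x ⇒ -2/5x=2 ⇒ x=2/(-2/5)=-5.0000
Confirm numerically:
  x=-3.456: |R|=0.69678 <1
  x=-2.980: |R|=0.57339 <1
  x=-2.594: |R|=0.45878 <1
  x=-2.574: |R|=0.45243 <1
  x=-5.482: |R|=1.07290 >1
  x=-5.311: |R|=1.04797 >1
  x=-5.051: |R|=1.00811 >1
Interval (-5.0000, 0).

z∈(-5.0000,0).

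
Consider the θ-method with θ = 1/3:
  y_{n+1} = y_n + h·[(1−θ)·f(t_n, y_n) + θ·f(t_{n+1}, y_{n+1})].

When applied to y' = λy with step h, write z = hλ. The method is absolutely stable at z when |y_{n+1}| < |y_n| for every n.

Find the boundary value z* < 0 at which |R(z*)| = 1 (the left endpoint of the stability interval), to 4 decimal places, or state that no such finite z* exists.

On y'=λy, z=hλ:
  y_{n+1} = y_n + z·[2/3·y_n + 1/3·y_{n+1}] ⇒ (1 − 1/3z)y_{n+1} = (1 + 2/3z)y_n
  ⇒ R(z) = (1 + 2/3z)/(1 − 1/3z).

Solve |R(x)|<1 on ℝ⁻.
x=-0.47: |R|=0.5937
R=−1: 1+2/3x = −1+1/3x ⇒ -1/3x=2 ⇒ x=2/(-1/3)=-6.0000
Confirm numerically:
  x=-3.660: |R|=0.64865 <1
  x=-2.857: |R|=0.46338 <1
  x=-2.752: |R|=0.43533 <1
  x=-6.525: |R|=1.05512 >1
  x=-6.285: |R|=1.03069 >1
Stable set (-6.0000, 0).

left endpoint -6.0000.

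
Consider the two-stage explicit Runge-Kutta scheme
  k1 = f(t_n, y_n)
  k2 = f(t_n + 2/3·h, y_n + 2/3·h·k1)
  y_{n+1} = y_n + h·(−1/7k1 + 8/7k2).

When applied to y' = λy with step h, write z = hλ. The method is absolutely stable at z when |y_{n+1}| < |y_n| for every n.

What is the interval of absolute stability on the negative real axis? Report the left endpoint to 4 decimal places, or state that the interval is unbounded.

z∈(-1.3125,0).

Set f=λy, z=hλ:
  k1=λy_n ⇒ h·k1=z·y_n;  k2=λ(1+2/3z)y_n ⇒ h·k2=z(1+2/3z)y_n
  y_{n+1}/y_n = 1 − 1/7z + 8/7z(1+2/3z) = 1 + z + 16/21z²
  Hence R(z) = 1 + z + 16/21z².

Boundary: |R(x)|=1, x<0.
x=-1.67: |R|=1.4549
R=1: x+16/21x²=0 ⇒ x=−21/16=-1.3125; min R=1−1/(4·16/21)=0.6719>−1
Confirm numerically:
  x=-1.191: |R|=0.88975 <1
  x=-0.842: |R|=0.69816 <1
  x=-0.687: |R|=0.67260 <1
  x=-0.665: |R|=0.67193 <1
  x=-1.813: |R|=1.69136 >1
  x=-1.481: |R|=1.19013 >1
  x=-1.399: |R|=1.09220 >1
Stable set (-1.3125, 0).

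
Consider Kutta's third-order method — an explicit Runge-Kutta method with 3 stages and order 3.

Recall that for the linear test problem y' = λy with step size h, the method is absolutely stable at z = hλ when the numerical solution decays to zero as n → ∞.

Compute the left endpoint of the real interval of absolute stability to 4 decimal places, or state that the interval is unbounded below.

On y'=λy, z=hλ:
  order 3, 3-stage ⇒ R(z)=1+z+z^2/2+z^3/6
  (e.g. R(-0.45)=0.63606, |R|=0.63606)

Boundary: |R(x)|=1, x<0.
x=-0.45: |R|=0.6361
|R(-1.84)|=0.1855 |R(-1.73)|=0.0965 |R(-1.63)|=0.0233
Bisect:
  x_lo=-2.9868 |R|=1.9671  x_hi=-0.3405 |R|=0.7109
  mid=-1.66363 |R|=0.04720 →hi
  mid=-2.32520 |R|=0.71715 →hi
  mid=-2.65599 |R|=1.25153 →lo
  mid=-2.49060 |R|=0.96395 →hi
  mid=-2.57329 |R|=1.10236 →lo
  mid=-2.53194 |R|=1.03185 →lo
  mid=-2.51127 |R|=0.99758 →hi
  mid=-2.52161 |R|=1.01463 →lo
  mid=-2.51644 |R|=1.00608 →lo
  mid=-2.51385 |R|=1.00183 →lo
  ...
  [-2.51289,-2.51272] ⇒ x*=-2.5127
Interval (-2.5127, 0).

left endpoint -2.5127.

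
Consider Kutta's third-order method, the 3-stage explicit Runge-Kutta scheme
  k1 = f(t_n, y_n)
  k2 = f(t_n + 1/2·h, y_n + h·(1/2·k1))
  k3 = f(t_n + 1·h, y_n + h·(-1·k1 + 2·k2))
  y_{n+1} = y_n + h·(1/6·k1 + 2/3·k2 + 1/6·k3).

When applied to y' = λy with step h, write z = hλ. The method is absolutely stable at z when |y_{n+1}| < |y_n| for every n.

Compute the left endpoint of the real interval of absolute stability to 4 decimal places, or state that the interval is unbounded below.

left endpoint -2.5127.

On y'=λy, z=hλ:
  order 3, 3-stage ⇒ R(z)=1+z+z^2/2+z^3/6
  (e.g. R(-0.96)=0.35334, |R|=0.35334)

Solve |R(x)|<1 on ℝ⁻.
x=-0.96: |R|=0.3533
|R(-2.46)|=0.9154 |R(-1.34)|=0.1568 |R(-0.83)|=0.4192
Bisect:
  x_lo=-3.2928 |R|=2.8220  x_hi=-0.2386 |R|=0.7876
  mid=-1.76572 |R|=0.12436 →hi
  mid=-2.52927 |R|=1.02738 →lo
  mid=-2.14750 |R|=0.49224 →hi
  mid=-2.33838 |R|=0.73543 →hi
  mid=-2.43383 |R|=0.87487 →hi
  mid=-2.48155 |R|=0.94944 →hi
  mid=-2.50541 |R|=0.98798 →hi
  mid=-2.51734 |R|=1.00757 →lo
  mid=-2.51137 |R|=0.99775 →hi
  mid=-2.51436 |R|=1.00265 →lo
  ...
  [-2.51286,-2.51268] ⇒ x*=-2.5127
So |R|<1 on (-2.5127, 0).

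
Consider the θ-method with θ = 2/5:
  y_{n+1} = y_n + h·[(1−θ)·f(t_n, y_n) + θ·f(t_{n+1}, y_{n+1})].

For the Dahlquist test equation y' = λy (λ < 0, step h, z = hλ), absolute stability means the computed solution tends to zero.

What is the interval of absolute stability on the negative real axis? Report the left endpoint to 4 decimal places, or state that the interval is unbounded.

On y'=λy, z=hλ:
  y_{n+1} = y_n + z·[3/5·y_n + 2/5·y_{n+1}] ⇒ (1 − 2/5z)y_{n+1} = (1 + 3/5z)y_n
  ⇒ R(z) = (1 + 3/5z)/(1 − 2/5z).

Boundary: |R(x)|=1, x<0.
x=-0.55: |R|=0.5492
R=−1: 1+3/5x = −1+2/5x ⇒ -1/5x=2 ⇒ x=2/(-1/5)=-10.0000
Confirm numerically:
  x=-8.486: |R|=0.93109 <1
  x=-7.676: |R|=0.88581 <1
  x=-7.377: |R|=0.86722 <1
  x=-5.479: |R|=0.71669 <1
  x=-10.293: |R|=1.01145 >1
  x=-10.110: |R|=1.00436 >1
  x=-10.076: |R|=1.00302 >1
So |R|<1 on (-10.0000, 0).

(-10.0000, 0).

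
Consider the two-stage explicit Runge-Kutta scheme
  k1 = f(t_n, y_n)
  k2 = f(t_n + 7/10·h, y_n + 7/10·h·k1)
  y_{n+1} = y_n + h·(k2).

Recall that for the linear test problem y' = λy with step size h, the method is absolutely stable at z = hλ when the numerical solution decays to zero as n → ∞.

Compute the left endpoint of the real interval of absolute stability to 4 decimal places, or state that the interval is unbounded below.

Set f=λy, z=hλ:
  k1=λy_n ⇒ h·k1=z·y_n;  k2=λ(1+7/10z)y_n ⇒ h·k2=z(1+7/10z)y_n
  y_{n+1}/y_n = 1 + z(1+7/10z) = 1 + z + 7/10z²
  ⇒ R(z) = 1 + z + 7/10z².

Solve |R(x)|<1 on ℝ⁻.
x=-0.93: |R|=0.6754
R=1: x+7/10x²=0 ⇒ x=−10/7=-1.4286; min R=1−1/(4·7/10)=0.6429>−1
Confirm numerically:
  x=-1.377: |R|=0.95029 <1
  x=-1.127: |R|=0.76209 <1
  x=-0.912: |R|=0.67022 <1
  x=-1.983: |R|=1.76960 >1
  x=-1.678: |R|=1.29298 >1
Interval (-1.4286, 0).

z* = -1.4286.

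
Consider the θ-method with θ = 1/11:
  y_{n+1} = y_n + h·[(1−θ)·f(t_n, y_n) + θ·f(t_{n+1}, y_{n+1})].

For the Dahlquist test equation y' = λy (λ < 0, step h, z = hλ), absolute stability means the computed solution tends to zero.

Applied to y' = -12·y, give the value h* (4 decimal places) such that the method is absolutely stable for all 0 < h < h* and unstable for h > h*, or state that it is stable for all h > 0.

With y'=λy (z=hλ):
  y_{n+1} = y_n + z·[10/11·y_n + 1/11·y_{n+1}] ⇒ (1 − 1/11z)y_{n+1} = (1 + 10/11z)y_n
  ⇒ R(z) = (1 + 10/11z)/(1 − 1/11z).

Boundary: |R(x)|=1, x<0.
x=-1.43: |R|=0.2655
R=−1: 1+10/11x = −1+1/11x ⇒ -9/11x=2 ⇒ x=2/(-9/11)=-2.4444
Confirm numerically:
  x=-2.362: |R|=0.94447 <1
  x=-2.162: |R|=0.80687 <1
  x=-1.316: |R|=0.17538 <1
  x=-2.730: |R|=1.18718 >1
  x=-2.473: |R|=1.01908 >1
Stable set (-2.4444, 0).

(-2.4444,0); λ=-12 ⇒ h* = (22/9)/12 = 0.2037.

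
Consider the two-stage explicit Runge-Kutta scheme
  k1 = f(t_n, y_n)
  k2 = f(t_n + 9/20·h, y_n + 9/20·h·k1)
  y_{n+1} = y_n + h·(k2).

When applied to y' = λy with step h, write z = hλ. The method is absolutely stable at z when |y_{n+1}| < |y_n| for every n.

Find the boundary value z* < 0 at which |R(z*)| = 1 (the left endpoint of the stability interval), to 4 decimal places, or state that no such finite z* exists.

z* = -2.2222.

Test eqn y'=λy, z=hλ:
  k1=λy_n ⇒ h·k1=z·y_n;  k2=λ(1+9/20z)y_n ⇒ h·k2=z(1+9/20z)y_n
  y_{n+1}/y_n = 1 + z(1+9/20z) = 1 + z + 9/20z²
  so R(z) = 1 + z + 9/20z².

Find x<0 with |R(x)|<1.
x=-0.75: |R|=0.5031
R=1: x+9/20x²=0 ⇒ x=−20/9=-2.2222; min R=1−1/(4·9/20)=0.4444>−1
Confirm numerically:
  x=-1.947: |R|=0.75886 <1
  x=-1.914: |R|=0.73453 <1
  x=-1.586: |R|=0.54593 <1
  x=-2.654: |R|=1.51567 >1
  x=-2.406: |R|=1.19898 >1
  x=-2.243: |R|=1.02097 >1
Stable set (-2.2222, 0).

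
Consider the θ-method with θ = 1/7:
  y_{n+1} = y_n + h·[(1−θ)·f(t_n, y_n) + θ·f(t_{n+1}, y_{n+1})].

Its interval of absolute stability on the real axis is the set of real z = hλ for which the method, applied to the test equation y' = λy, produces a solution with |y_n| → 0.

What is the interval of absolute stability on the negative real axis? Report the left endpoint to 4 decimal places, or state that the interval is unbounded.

(-2.8000, 0).

Test eqn y'=λy, z=hλ:
  y_{n+1} = y_n + z·[6/7·y_n + 1/7·y_{n+1}] ⇒ (1 − 1/7z)y_{n+1} = (1 + 6/7z)y_n
  R(z) = (1 + 6/7z)/(1 − 1/7z).

Find x<0 with |R(x)|<1.
x=-1.5: |R|=0.2353
R=−1: 1+6/7x = −1+1/7x ⇒ -5/7x=2 ⇒ x=2/(-5/7)=-2.8000
Confirm numerically:
  x=-2.614: |R|=0.90327 <1
  x=-1.993: |R|=0.55132 <1
  x=-1.798: |R|=0.43055 <1
  x=-1.242: |R|=0.05484 <1
  x=-3.370: |R|=1.27483 >1
  x=-3.234: |R|=1.21204 >1
  x=-2.911: |R|=1.05600 >1
Stable set (-2.8000, 0).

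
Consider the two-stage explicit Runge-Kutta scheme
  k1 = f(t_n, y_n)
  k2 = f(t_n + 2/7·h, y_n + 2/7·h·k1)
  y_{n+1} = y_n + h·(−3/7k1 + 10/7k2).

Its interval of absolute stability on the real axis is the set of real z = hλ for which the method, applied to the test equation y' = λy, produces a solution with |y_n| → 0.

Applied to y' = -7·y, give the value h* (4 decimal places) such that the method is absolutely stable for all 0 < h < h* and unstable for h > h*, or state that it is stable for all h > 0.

(-2.4500,0); λ=-7 ⇒ h* = (49/20)/7 = 0.3500.

Set f=λy, z=hλ:
  k1=λy_n ⇒ h·k1=z·y_n;  k2=λ(1+2/7z)y_n ⇒ h·k2=z(1+2/7z)y_n
  y_{n+1}/y_n = 1 − 3/7z + 10/7z(1+2/7z) = 1 + z + 20/49z²
  Hence R(z) = 1 + z + 20/49z².

Solve |R(x)|<1 on ℝ⁻.
x=-1.47: |R|=0.4120
R=1: x+20/49x²=0 ⇒ x=−49/20=-2.4500; min R=1−1/(4·20/49)=0.3875>−1
Confirm numerically:
  x=-1.441: |R|=0.40654 <1
  x=-1.165: |R|=0.38897 <1
  x=-1.100: |R|=0.39388 <1
  x=-1.062: |R|=0.39834 <1
  x=-3.001: |R|=1.67492 >1
  x=-2.519: |R|=1.07094 >1
Stable set (-2.4500, 0).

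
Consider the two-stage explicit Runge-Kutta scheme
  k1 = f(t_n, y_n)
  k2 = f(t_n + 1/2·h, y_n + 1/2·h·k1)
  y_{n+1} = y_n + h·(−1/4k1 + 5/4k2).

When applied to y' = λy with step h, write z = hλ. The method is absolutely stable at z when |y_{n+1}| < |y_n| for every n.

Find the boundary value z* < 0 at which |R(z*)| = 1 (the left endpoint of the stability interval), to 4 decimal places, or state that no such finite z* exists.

left endpoint -1.6000.

On y'=λy, z=hλ:
  k1=λy_n ⇒ h·k1=z·y_n;  k2=λ(1+1/2z)y_n ⇒ h·k2=z(1+1/2z)y_n
  y_{n+1}/y_n = 1 − 1/4z + 5/4z(1+1/2z) = 1 + z + 5/8z²
  Hence R(z) = 1 + z + 5/8z².

Need |R(x)|<1, x<0.
x=-0.56: |R|=0.6360
R=1: x+5/8x²=0 ⇒ x=−8/5=-1.6000; min R=1−1/(4·5/8)=0.6000>−1
Confirm numerically:
  x=-1.508: |R|=0.91329 <1
  x=-1.353: |R|=0.79113 <1
  x=-1.268: |R|=0.73689 <1
  x=-0.796: |R|=0.60001 <1
  x=-1.972: |R|=1.45849 >1
  x=-1.920: |R|=1.38400 >1
So |R|<1 on (-1.6000, 0).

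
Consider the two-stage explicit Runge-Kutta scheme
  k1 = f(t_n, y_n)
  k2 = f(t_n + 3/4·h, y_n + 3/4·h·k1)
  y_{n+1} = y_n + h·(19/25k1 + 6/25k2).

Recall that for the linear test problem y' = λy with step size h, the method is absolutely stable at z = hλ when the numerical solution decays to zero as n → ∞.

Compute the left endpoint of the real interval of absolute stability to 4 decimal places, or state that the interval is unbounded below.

With y'=λy (z=hλ):
  k1=λy_n ⇒ h·k1=z·y_n;  k2=λ(1+3/4z)y_n ⇒ h·k2=z(1+3/4z)y_n
  y_{n+1}/y_n = 1 + 19/25z + 6/25z(1+3/4z) = 1 + z + 9/50z²
  ⇒ R(z) = 1 + z + 9/50z².

Need |R(x)|<1, x<0.
x=-1.33: |R|=0.0116
R=1: x+9/50x²=0 ⇒ x=−50/9=-5.5556; min R=1−1/(4·9/50)=-0.3889>−1
Confirm numerically:
  x=-4.904: |R|=0.42486 <1
  x=-4.582: |R|=0.19705 <1
  x=-2.894: |R|=0.38646 <1
  x=-2.238: |R|=0.33644 <1
  x=-5.984: |R|=1.46149 >1
  x=-5.857: |R|=1.31780 >1
  x=-5.616: |R|=1.06110 >1
So |R|<1 on (-5.5556, 0).

left endpoint -5.5556.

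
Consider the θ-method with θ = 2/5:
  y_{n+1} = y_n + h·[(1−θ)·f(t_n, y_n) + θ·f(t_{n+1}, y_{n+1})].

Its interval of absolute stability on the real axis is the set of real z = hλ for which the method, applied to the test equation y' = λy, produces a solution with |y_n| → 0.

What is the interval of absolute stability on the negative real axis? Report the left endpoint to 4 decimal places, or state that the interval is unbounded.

On y'=λy, z=hλ:
  y_{n+1} = y_n + z·[3/5·y_n + 2/5·y_{n+1}] ⇒ (1 − 2/5z)y_{n+1} = (1 + 3/5z)y_n
  ⇒ R(z) = (1 + 3/5z)/(1 − 2/5z).

Solve |R(x)|<1 on ℝ⁻.
x=-0.42: |R|=0.6404
R=−1: 1+3/5x = −1+2/5x ⇒ -1/5x=2 ⇒ x=2/(-1/5)=-10.0000
Confirm numerically:
  x=-8.108: |R|=0.91082 <1
  x=-7.025: |R|=0.84383 <1
  x=-6.819: |R|=0.82933 <1
  x=-4.066: |R|=0.54813 <1
  x=-10.407: |R|=1.01577 >1
  x=-10.294: |R|=1.01149 >1
  x=-10.207: |R|=1.00815 >1
Stable set (-10.0000, 0).

(-10.0000, 0).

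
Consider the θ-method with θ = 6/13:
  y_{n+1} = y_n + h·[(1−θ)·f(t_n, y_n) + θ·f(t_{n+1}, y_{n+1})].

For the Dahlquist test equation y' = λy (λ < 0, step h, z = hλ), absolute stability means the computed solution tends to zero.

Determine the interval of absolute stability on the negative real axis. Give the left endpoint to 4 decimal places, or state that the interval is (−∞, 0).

Set f=λy, z=hλ:
  y_{n+1} = y_n + z·[7/13·y_n + 6/13·y_{n+1}] ⇒ (1 − 6/13z)y_{n+1} = (1 + 7/13z)y_n
  so R(z) = (1 + 7/13z)/(1 − 6/13z).

Find x<0 with |R(x)|<1.
x=-1.1: |R|=0.2704
R=−1: 1+7/13x = −1+6/13x ⇒ -1/13x=2 ⇒ x=2/(-1/13)=-26.0000
Confirm numerically:
  x=-25.498: |R|=0.99698 <1
  x=-23.522: |R|=0.98392 <1
  x=-16.856: |R|=0.91989 <1
  x=-11.457: |R|=0.82209 <1
  x=-26.585: |R|=1.00339 >1
  x=-26.460: |R|=1.00268 >1
  x=-26.182: |R|=1.00107 >1
So |R|<1 on (-26.0000, 0).

z∈(-26.0000,0).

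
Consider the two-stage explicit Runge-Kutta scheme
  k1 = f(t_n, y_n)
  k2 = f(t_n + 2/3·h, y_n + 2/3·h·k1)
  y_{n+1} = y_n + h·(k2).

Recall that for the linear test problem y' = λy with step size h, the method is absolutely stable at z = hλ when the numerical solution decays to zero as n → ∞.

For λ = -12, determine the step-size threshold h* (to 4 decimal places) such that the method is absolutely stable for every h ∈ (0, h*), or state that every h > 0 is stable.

Set f=λy, z=hλ:
  k1=λy_n ⇒ h·k1=z·y_n;  k2=λ(1+2/3z)y_n ⇒ h·k2=z(1+2/3z)y_n
  y_{n+1}/y_n = 1 + z(1+2/3z) = 1 + z + 2/3z²
  Hence R(z) = 1 + z + 2/3z².

Solve |R(x)|<1 on ℝ⁻.
x=-1.06: |R|=0.6891
R=1: x+2/3x²=0 ⇒ x=−3/2=-1.5000; min R=1−1/(4·2/3)=0.6250>−1
Confirm numerically:
  x=-1.041: |R|=0.68145 <1
  x=-0.935: |R|=0.64782 <1
  x=-0.699: |R|=0.62673 <1
  x=-1.696: |R|=1.22161 >1
  x=-1.604: |R|=1.11121 >1
  x=-1.553: |R|=1.05487 >1
Stable set (-1.5000, 0).

(-1.5000,0); λ=-12 ⇒ h* = (3/2)/12 = 0.1250.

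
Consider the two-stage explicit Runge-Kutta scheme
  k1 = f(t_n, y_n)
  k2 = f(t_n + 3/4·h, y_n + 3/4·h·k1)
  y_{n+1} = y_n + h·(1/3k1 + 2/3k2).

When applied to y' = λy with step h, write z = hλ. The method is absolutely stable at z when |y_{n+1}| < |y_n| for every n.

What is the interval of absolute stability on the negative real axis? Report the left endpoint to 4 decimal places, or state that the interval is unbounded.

Set f=λy, z=hλ:
  k1=λy_n ⇒ h·k1=z·y_n;  k2=λ(1+3/4z)y_n ⇒ h·k2=z(1+3/4z)y_n
  y_{n+1}/y_n = 1 + 1/3z + 2/3z(1+3/4z) = 1 + z + 1/2z²
  Hence R(z) = 1 + z + 1/2z².

Need |R(x)|<1, x<0.
x=-0.45: |R|=0.6512
R=1: x+1/2x²=0 ⇒ x=−2=-2.0000; min R=1−1/(4·1/2)=0.5000>−1
Confirm numerically:
  x=-1.771: |R|=0.79722 <1
  x=-1.599: |R|=0.67940 <1
  x=-1.521: |R|=0.63572 <1
  x=-1.152: |R|=0.51155 <1
  x=-2.552: |R|=1.70435 >1
  x=-2.301: |R|=1.34630 >1
Interval (-2.0000, 0).

z∈(-2.0000,0).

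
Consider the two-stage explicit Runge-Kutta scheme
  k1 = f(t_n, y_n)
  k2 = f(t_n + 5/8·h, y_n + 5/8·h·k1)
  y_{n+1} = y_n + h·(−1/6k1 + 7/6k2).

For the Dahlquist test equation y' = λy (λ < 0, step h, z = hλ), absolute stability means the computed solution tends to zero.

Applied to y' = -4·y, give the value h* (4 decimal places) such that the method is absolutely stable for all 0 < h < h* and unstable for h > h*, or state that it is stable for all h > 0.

(-1.3714,0); λ=-4 ⇒ h* = (48/35)/4 = 0.3429.

Set f=λy, z=hλ:
  k1=λy_n ⇒ h·k1=z·y_n;  k2=λ(1+5/8z)y_n ⇒ h·k2=z(1+5/8z)y_n
  y_{n+1}/y_n = 1 − 1/6z + 7/6z(1+5/8z) = 1 + z + 35/48z²
  ⇒ R(z) = 1 + z + 35/48z².

Find x<0 with |R(x)|<1.
x=-0.82: |R|=0.6703
R=1: x+35/48x²=0 ⇒ x=−48/35=-1.3714; min R=1−1/(4·35/48)=0.6571>−1
Confirm numerically:
  x=-1.351: |R|=0.97988 <1
  x=-1.138: |R|=0.80630 <1
  x=-0.730: |R|=0.65857 <1
  x=-0.648: |R|=0.65818 <1
  x=-1.944: |R|=1.81162 >1
  x=-1.898: |R|=1.72875 >1
  x=-1.618: |R|=1.29090 >1
Interval (-1.3714, 0).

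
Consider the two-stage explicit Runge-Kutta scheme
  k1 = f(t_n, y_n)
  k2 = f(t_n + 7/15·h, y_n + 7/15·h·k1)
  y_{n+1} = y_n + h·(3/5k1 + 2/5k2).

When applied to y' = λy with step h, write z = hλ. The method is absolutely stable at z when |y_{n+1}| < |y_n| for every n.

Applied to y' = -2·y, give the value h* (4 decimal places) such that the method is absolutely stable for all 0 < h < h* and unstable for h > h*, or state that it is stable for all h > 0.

Set f=λy, z=hλ:
  k1=λy_n ⇒ h·k1=z·y_n;  k2=λ(1+7/15z)y_n ⇒ h·k2=z(1+7/15z)y_n
  y_{n+1}/y_n = 1 + 3/5z + 2/5z(1+7/15z) = 1 + z + 14/75z²
  R(z) = 1 + z + 14/75z².

Solve |R(x)|<1 on ℝ⁻.
x=-1.09: |R|=0.1318
R=1: x+14/75x²=0 ⇒ x=−75/14=-5.3571; min R=1−1/(4·14/75)=-0.3393>−1
Confirm numerically:
  x=-4.717: |R|=0.43635 <1
  x=-2.918: |R|=0.32858 <1
  x=-2.665: |R|=0.33925 <1
  x=-2.539: |R|=0.33565 <1
  x=-5.869: |R|=1.56076 >1
  x=-5.656: |R|=1.31553 >1
So |R|<1 on (-5.3571, 0).

(-5.3571,0); λ=-2 ⇒ h* = (75/14)/2 = 2.6786.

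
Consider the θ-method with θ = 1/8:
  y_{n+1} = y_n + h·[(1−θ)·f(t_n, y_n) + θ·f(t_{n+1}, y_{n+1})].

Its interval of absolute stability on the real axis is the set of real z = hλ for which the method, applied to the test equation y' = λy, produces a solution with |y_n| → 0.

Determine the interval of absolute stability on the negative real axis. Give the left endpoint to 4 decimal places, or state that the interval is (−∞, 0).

(-2.6667, 0).

Test eqn y'=λy, z=hλ:
  y_{n+1} = y_n + z·[7/8·y_n + 1/8·y_{n+1}] ⇒ (1 − 1/8z)y_{n+1} = (1 + 7/8z)y_n
  ⇒ R(z) = (1 + 7/8z)/(1 − 1/8z).

Solve |R(x)|<1 on ℝ⁻.
x=-1.33: |R|=0.1404
R=−1: 1+7/8x = −1+1/8x ⇒ -3/4x=2 ⇒ x=2/(-3/4)=-2.6667
Confirm numerically:
  x=-2.514: |R|=0.91288 <1
  x=-2.501: |R|=0.90534 <1
  x=-2.187: |R|=0.71748 <1
  x=-1.834: |R|=0.49197 <1
  x=-3.242: |R|=1.30706 >1
  x=-2.781: |R|=1.06363 >1
  x=-2.754: |R|=1.04873 >1
So |R|<1 on (-2.6667, 0).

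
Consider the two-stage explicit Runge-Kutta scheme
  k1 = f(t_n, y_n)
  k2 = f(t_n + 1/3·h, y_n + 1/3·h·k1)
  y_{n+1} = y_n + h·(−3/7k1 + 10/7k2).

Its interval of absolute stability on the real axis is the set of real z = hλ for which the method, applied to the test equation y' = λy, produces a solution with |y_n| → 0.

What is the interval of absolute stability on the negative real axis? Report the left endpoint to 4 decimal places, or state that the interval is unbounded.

Test eqn y'=λy, z=hλ:
  k1=λy_n ⇒ h·k1=z·y_n;  k2=λ(1+1/3z)y_n ⇒ h·k2=z(1+1/3z)y_n
  y_{n+1}/y_n = 1 − 3/7z + 10/7z(1+1/3z) = 1 + z + 10/21z²
  Hence R(z) = 1 + z + 10/21z².

Solve |R(x)|<1 on ℝ⁻.
x=-0.43: |R|=0.6580
R=1: x+10/21x²=0 ⇒ x=−21/10=-2.1000; min R=1−1/(4·10/21)=0.4750>−1
Confirm numerically:
  x=-1.818: |R|=0.75587 <1
  x=-1.770: |R|=0.72186 <1
  x=-1.537: |R|=0.58794 <1
  x=-1.411: |R|=0.53706 <1
  x=-2.509: |R|=1.48866 >1
  x=-2.186: |R|=1.08952 >1
  x=-2.159: |R|=1.06066 >1
Stable set (-2.1000, 0).

z∈(-2.1000,0).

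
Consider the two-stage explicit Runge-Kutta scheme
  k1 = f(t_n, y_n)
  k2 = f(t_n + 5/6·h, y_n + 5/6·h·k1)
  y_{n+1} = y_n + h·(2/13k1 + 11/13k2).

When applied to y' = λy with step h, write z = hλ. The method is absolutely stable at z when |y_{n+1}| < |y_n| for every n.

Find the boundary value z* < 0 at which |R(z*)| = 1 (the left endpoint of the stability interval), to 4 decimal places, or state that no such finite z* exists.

On y'=λy, z=hλ:
  k1=λy_n ⇒ h·k1=z·y_n;  k2=λ(1+5/6z)y_n ⇒ h·k2=z(1+5/6z)y_n
  y_{n+1}/y_n = 1 + 2/13z + 11/13z(1+5/6z) = 1 + z + 55/78z²
  R(z) = 1 + z + 55/78z².

Boundary: |R(x)|=1, x<0.
x=-1.23: |R|=0.8368
R=1: x+55/78x²=0 ⇒ x=−78/55=-1.4182; min R=1−1/(4·55/78)=0.6455>−1
Confirm numerically:
  x=-1.211: |R|=0.82309 <1
  x=-1.089: |R|=0.74723 <1
  x=-0.838: |R|=0.65717 <1
  x=-0.785: |R|=0.64952 <1
  x=-1.986: |R|=1.79516 >1
  x=-1.520: |R|=1.10913 >1
So |R|<1 on (-1.4182, 0).

left endpoint -1.4182.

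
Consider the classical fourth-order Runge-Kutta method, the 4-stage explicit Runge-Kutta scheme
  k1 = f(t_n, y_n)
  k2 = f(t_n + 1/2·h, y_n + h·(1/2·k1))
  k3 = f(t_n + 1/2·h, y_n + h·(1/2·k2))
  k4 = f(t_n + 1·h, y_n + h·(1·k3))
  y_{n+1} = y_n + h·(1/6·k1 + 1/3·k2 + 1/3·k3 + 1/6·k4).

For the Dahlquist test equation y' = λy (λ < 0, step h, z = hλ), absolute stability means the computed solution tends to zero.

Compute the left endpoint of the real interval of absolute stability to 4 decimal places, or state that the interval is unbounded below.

left endpoint -2.7853.

Test eqn y'=λy, z=hλ:
  order 4, 4-stage ⇒ R(z)=1+z+z^2/2+z^3/6+z^4/24
  (e.g. R(-0.46)=0.63144, |R|=0.63144)

Boundary: |R(x)|=1, x<0.
x=-0.46: |R|=0.6314
|R(-2.92)|=1.2228 |R(-2.34)|=0.5116 |R(-1.75)|=0.2788
Bisect:
  x_lo=-3.5775 |R|=3.0157  x_hi=-0.2514 |R|=0.7777
  mid=-1.91443 |R|=0.30837 →hi
  mid=-2.74596 |R|=0.94230 →hi
  mid=-3.16173 |R|=1.73260 →lo
  mid=-2.95385 |R|=1.28532 →lo
  mid=-2.84991 |R|=1.10187 →lo
  mid=-2.79793 |R|=1.01923 →lo
  mid=-2.77195 |R|=0.98007 →hi
  mid=-2.78494 |R|=0.99947 →hi
  mid=-2.79144 |R|=1.00930 →lo
  ...
  [-2.78535,-2.78514] ⇒ x*=-2.7853
Stable set (-2.7853, 0).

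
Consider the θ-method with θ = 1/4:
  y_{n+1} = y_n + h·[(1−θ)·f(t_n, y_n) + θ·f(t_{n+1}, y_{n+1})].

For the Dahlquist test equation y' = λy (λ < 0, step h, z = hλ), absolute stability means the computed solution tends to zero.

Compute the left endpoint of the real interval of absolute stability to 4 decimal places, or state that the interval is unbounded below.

left endpoint -4.0000.

With y'=λy (z=hλ):
  y_{n+1} = y_n + z·[3/4·y_n + 1/4·y_{n+1}] ⇒ (1 − 1/4z)y_{n+1} = (1 + 3/4z)y_n
  R(z) = (1 + 3/4z)/(1 − 1/4z).

Boundary: |R(x)|=1, x<0.
x=-0.81: |R|=0.3264
R=−1: 1+3/4x = −1+1/4x ⇒ -1/2x=2 ⇒ x=2/(-1/2)=-4.0000
Confirm numerically:
  x=-3.922: |R|=0.98031 <1
  x=-3.545: |R|=0.87939 <1
  x=-2.563: |R|=0.56209 <1
  x=-2.053: |R|=0.35668 <1
  x=-4.424: |R|=1.10066 >1
  x=-4.383: |R|=1.09138 >1
  x=-4.130: |R|=1.03198 >1
Interval (-4.0000, 0).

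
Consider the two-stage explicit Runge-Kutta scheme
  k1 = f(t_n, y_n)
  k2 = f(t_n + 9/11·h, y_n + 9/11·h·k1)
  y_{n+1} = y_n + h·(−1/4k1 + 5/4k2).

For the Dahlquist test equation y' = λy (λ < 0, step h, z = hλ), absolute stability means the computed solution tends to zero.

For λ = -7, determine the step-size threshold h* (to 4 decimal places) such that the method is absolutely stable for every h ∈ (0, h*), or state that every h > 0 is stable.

(-0.9778,0); λ=-7 ⇒ h* = (44/45)/7 = 0.1397.

Test eqn y'=λy, z=hλ:
  k1=λy_n ⇒ h·k1=z·y_n;  k2=λ(1+9/11z)y_n ⇒ h·k2=z(1+9/11z)y_n
  y_{n+1}/y_n = 1 − 1/4z + 5/4z(1+9/11z) = 1 + z + 45/44z²
  R(z) = 1 + z + 45/44z².

Find x<0 with |R(x)|<1.
x=-0.84: |R|=0.8816
R=1: x+45/44x²=0 ⇒ x=−44/45=-0.9778; min R=1−1/(4·45/44)=0.7556>−1
Confirm numerically:
  x=-0.750: |R|=0.82528 <1
  x=-0.506: |R|=0.75585 <1
  x=-0.458: |R|=0.75653 <1
  x=-0.399: |R|=0.76382 <1
  x=-1.568: |R|=1.94650 >1
  x=-1.415: |R|=1.63273 >1
  x=-1.316: |R|=1.45522 >1
Stable set (-0.9778, 0).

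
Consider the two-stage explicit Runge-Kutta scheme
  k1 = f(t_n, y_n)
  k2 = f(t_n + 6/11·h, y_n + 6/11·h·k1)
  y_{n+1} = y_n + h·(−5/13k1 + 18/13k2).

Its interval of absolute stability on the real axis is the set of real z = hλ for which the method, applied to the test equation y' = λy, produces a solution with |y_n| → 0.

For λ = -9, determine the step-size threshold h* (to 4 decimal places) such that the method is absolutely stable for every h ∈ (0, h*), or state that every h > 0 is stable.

With y'=λy (z=hλ):
  k1=λy_n ⇒ h·k1=z·y_n;  k2=λ(1+6/11z)y_n ⇒ h·k2=z(1+6/11z)y_n
  y_{n+1}/y_n = 1 − 5/13z + 18/13z(1+6/11z) = 1 + z + 108/143z²
  so R(z) = 1 + z + 108/143z².

Find x<0 with |R(x)|<1.
x=-0.42: |R|=0.7132
R=1: x+108/143x²=0 ⇒ x=−143/108=-1.3241; min R=1−1/(4·108/143)=0.6690>−1
Confirm numerically:
  x=-0.874: |R|=0.70291 <1
  x=-0.661: |R|=0.66898 <1
  x=-0.549: |R|=0.67863 <1
  x=-1.618: |R|=1.35917 >1
  x=-1.603: |R|=1.33768 >1
Interval (-1.3241, 0).

(-1.3241,0); λ=-9 ⇒ h* = (143/108)/9 = 0.1471.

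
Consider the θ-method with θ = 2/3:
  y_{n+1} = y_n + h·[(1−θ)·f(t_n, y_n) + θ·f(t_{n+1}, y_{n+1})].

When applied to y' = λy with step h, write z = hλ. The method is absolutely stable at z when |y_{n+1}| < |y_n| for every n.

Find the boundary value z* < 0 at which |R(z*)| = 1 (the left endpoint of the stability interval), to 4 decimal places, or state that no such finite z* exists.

Set f=λy, z=hλ:
  y_{n+1} = y_n + z·[1/3·y_n + 2/3·y_{n+1}] ⇒ (1 − 2/3z)y_{n+1} = (1 + 1/3z)y_n
  Hence R(z) = (1 + 1/3z)/(1 − 2/3z).

Need |R(x)|<1, x<0.
x=-1.77: |R|=0.1881
x=-2: |R|=0.1429
x=-10: |R|=0.3043
x=-100: |R|=0.4778
θ=2/3≥1/2 ⇒ |1+1/3x|<|1−2/3x| ∀x<0 ⇒ stable on all of ℝ⁻.

unbounded; (−∞, 0).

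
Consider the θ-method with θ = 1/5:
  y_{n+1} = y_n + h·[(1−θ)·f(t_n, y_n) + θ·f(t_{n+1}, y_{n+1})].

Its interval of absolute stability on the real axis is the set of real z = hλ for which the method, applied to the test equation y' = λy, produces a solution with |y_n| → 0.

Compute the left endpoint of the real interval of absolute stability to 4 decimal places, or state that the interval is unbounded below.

z* = -3.3333.

On y'=λy, z=hλ:
  y_{n+1} = y_n + z·[4/5·y_n + 1/5·y_{n+1}] ⇒ (1 − 1/5z)y_{n+1} = (1 + 4/5z)y_n
  so R(z) = (1 + 4/5z)/(1 − 1/5z).

Need |R(x)|<1, x<0.
x=-1.5: |R|=0.1538
R=−1: 1+4/5x = −1+1/5x ⇒ -3/5x=2 ⇒ x=2/(-3/5)=-3.3333
Confirm numerically:
  x=-2.061: |R|=0.45943 <1
  x=-1.736: |R|=0.28860 <1
  x=-1.382: |R|=0.08273 <1
  x=-1.348: |R|=0.06175 <1
  x=-3.873: |R|=1.18246 >1
  x=-3.416: |R|=1.02947 >1
So |R|<1 on (-3.3333, 0).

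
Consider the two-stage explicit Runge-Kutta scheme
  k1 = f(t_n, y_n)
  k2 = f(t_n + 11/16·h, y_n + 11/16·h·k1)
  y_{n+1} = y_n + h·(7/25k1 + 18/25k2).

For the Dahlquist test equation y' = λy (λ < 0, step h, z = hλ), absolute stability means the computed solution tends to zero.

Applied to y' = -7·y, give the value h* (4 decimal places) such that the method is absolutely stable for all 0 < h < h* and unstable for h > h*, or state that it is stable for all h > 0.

(-2.0202,0); λ=-7 ⇒ h* = (200/99)/7 = 0.2886.

On y'=λy, z=hλ:
  k1=λy_n ⇒ h·k1=z·y_n;  k2=λ(1+11/16z)y_n ⇒ h·k2=z(1+11/16z)y_n
  y_{n+1}/y_n = 1 + 7/25z + 18/25z(1+11/16z) = 1 + z + 99/200z²
  Hence R(z) = 1 + z + 99/200z².

Find x<0 with |R(x)|<1.
x=-1.71: |R|=0.7374
R=1: x+99/200x²=0 ⇒ x=−200/99=-2.0202; min R=1−1/(4·99/200)=0.4949>−1
Confirm numerically:
  x=-1.986: |R|=0.96638 <1
  x=-1.752: |R|=0.76740 <1
  x=-1.194: |R|=0.51169 <1
  x=-0.852: |R|=0.50732 <1
  x=-2.592: |R|=1.73364 >1
  x=-2.348: |R|=1.38099 >1
So |R|<1 on (-2.0202, 0).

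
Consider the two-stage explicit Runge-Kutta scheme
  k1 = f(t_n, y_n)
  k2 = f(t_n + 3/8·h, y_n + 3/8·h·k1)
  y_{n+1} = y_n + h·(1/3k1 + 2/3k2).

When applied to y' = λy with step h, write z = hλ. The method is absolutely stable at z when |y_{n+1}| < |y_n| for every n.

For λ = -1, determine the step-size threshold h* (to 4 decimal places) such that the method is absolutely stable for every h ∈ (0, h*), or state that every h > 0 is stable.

(-4.0000,0); λ=-1 ⇒ h* = (4)/1 = 4.0000.

On y'=λy, z=hλ:
  k1=λy_n ⇒ h·k1=z·y_n;  k2=λ(1+3/8z)y_n ⇒ h·k2=z(1+3/8z)y_n
  y_{n+1}/y_n = 1 + 1/3z + 2/3z(1+3/8z) = 1 + z + 1/4z²
  R(z) = 1 + z + 1/4z².

Boundary: |R(x)|=1, x<0.
x=-1.37: |R|=0.0992
R=1: x+1/4x²=0 ⇒ x=−4=-4.0000; min R=1−1/(4·1/4)=0.0000>−1
Confirm numerically:
  x=-3.774: |R|=0.78677 <1
  x=-3.124: |R|=0.31584 <1
  x=-2.709: |R|=0.12567 <1
  x=-2.255: |R|=0.01626 <1
  x=-4.388: |R|=1.42564 >1
  x=-4.098: |R|=1.10040 >1
  x=-4.035: |R|=1.03531 >1
So |R|<1 on (-4.0000, 0).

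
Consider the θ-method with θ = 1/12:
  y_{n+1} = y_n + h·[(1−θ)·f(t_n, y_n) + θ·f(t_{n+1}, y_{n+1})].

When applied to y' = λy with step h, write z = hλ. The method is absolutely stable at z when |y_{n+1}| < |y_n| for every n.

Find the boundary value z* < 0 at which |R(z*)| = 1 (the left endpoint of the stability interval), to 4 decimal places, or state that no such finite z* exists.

Test eqn y'=λy, z=hλ:
  y_{n+1} = y_n + z·[11/12·y_n + 1/12·y_{n+1}] ⇒ (1 − 1/12z)y_{n+1} = (1 + 11/12z)y_n
  so R(z) = (1 + 11/12z)/(1 − 1/12z).

Find x<0 with |R(x)|<1.
x=-0.77: |R|=0.2764
R=−1: 1+11/12x = −1+1/12x ⇒ -5/6x=2 ⇒ x=2/(-5/6)=-2.4000
Confirm numerically:
  x=-1.865: |R|=0.61414 <1
  x=-1.806: |R|=0.56975 <1
  x=-1.518: |R|=0.34754 <1
  x=-2.822: |R|=1.28471 >1
  x=-2.658: |R|=1.17601 >1
  x=-2.481: |R|=1.05594 >1
Interval (-2.4000, 0).

left endpoint -2.4000.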